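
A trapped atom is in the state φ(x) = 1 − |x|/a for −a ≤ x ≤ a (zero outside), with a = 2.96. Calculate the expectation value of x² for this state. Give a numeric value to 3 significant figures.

⟨x²⟩ = ∫ x²·|φ|² dx / ∫|φ|² dx (integrals over the domain).
φ is even, so ∫ over [−a, a] = 2∫₀ᵃ with φ = 1 − x/a there: ∫₀ᵃ (1 − x/a)² dx = a/3, ∫₀ᵃ x²(1 − x/a)² dx = a³/30, ∫₀ᵃ x⁴(1 − x/a)² dx = a⁵/105.
State is unnormalized: ∫|φ|² dx = 1.9733, and ∫φ*·x²·φ dx = 1.7290, so ⟨x²⟩ = 1.7290 / 1.9733.
⟨x²⟩ = 0.87616.

0.876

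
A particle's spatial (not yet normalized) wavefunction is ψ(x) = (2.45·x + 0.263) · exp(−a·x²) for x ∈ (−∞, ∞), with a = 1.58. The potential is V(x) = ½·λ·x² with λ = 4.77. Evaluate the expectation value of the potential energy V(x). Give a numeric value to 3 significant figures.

⟨V⟩ = ∫ V(x)·|ψ|² dx / ∫|ψ|² dx.
Expand each integrand as polynomial × e^(−2ax²) and use ∫x^(2j)·e^(−2ax²) dx = (2j−1)!!/(4a)^j · √(π/(2a)), odd powers → 0; here √(π/(2a)) = 0.99708.
State is unnormalized: ∫|ψ|² dx = 1.0160, and ∫ψ*·V(x)·ψ dx = 1.0981, so ⟨V⟩ = 1.0981 / 1.0160.
⟨V⟩ = 1.0809.

1.08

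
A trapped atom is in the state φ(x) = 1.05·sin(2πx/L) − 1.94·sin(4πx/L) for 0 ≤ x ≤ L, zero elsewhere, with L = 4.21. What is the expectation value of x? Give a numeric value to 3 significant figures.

⟨x⟩ = ∫ x·|φ|² dx / ∫|φ|² dx (integrals over the domain).
On 0 ≤ x ≤ L (j ≠ l): ∫sin²(jπx/L) dx = L/2, ∫sin(jπx/L)·sin(lπx/L) dx = 0; diagonal moments ∫x·sin²(jπx/L) dx = L²/4, ∫x²·sin²(jπx/L) dx = L³·(1/6 − 1/(4j²π²)); cross terms ∫x·sin(jπx/L)·sin(lπx/L) dx = 0 for j + l even and −4jlL²/(π²(j² − l²)²) for j + l odd, ∫x²·sin(jπx/L)·sin(lπx/L) dx = (−1)^(j+l)·4jlL³/(π²(j² − l²)²); higher powers the same way via product-to-sum and parts.
State is unnormalized: ∫|φ|² dx = 10.243, and ∫φ*·x·φ dx = 21.562, so ⟨x⟩ = 21.562 / 10.243.
⟨x⟩ = 2.1050.

2.11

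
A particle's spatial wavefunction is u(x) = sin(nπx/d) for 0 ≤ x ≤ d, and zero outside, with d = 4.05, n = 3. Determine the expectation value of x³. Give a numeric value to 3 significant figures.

⟨x³⟩ = ∫ x³·|u|² dx / ∫|u|² dx (integrals over the domain).
With sin²θ = (1 − cos2θ)/2 on 0 ≤ x ≤ d: ∫sin²(nπx/d) dx = d/2, ∫x·sin²(nπx/d) dx = d²/4, ∫x²·sin²(nπx/d) dx = d³·(1/6 − 1/(4n²π²)); higher powers xᵏ the same way, integrating xᵏ·cos(2nπx/d) by parts.
State is unnormalized: ∫|u|² dx = 2.0250, and ∫u*·x³·u dx = 32.494, so ⟨x³⟩ = 32.494 / 2.0250.
⟨x³⟩ = 16.047.

16.0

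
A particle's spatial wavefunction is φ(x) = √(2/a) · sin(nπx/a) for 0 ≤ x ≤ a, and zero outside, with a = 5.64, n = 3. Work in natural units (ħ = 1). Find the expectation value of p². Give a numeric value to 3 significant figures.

p² φ = −ħ² d²φ/dx²; ⟨p²⟩ = −ħ² ∫ φ*·φ'' dx.
d/dx sin(nπx/a) = (nπ/a)·cos(nπx/a) and d²/dx² sin(nπx/a) = −(nπ/a)²·sin(nπx/a); on 0 ≤ x ≤ a, ∫sin²(nπx/a) dx = a/2 and ∫sin(nπx/a)·cos(nπx/a) dx = 0.
⟨p²⟩ = 2.7924.

2.79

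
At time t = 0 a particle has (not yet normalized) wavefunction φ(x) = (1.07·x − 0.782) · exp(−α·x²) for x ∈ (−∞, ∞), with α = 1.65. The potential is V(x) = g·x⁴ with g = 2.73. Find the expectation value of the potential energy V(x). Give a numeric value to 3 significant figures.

0.354

⟨V⟩ = ∫ V(x)·|φ|² dx / ∫|φ|² dx.
Expand each integrand as polynomial × e^(−2αx²) and use ∫x^(2j)·e^(−2αx²) dx = (2j−1)!!/(4α)^j · √(π/(2α)), odd powers → 0; here √(π/(2α)) = 0.97570.
State is unnormalized: ∫|φ|² dx = 0.76592, and ∫φ*·V(x)·φ dx = 0.27130, so ⟨V⟩ = 0.27130 / 0.76592.
⟨V⟩ = 0.35421.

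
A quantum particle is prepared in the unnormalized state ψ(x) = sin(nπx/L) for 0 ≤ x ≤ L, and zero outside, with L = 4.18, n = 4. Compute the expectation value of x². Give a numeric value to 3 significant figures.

⟨x²⟩ = ∫ x²·|ψ|² dx / ∫|ψ|² dx (integrals over the domain).
With sin²θ = (1 − cos2θ)/2 on 0 ≤ x ≤ L: ∫sin²(nπx/L) dx = L/2, ∫x·sin²(nπx/L) dx = L²/4, ∫x²·sin²(nπx/L) dx = L³·(1/6 − 1/(4n²π²)); higher powers xᵏ the same way, integrating xᵏ·cos(2nπx/L) by parts.
State is unnormalized: ∫|ψ|² dx = 2.0900, and ∫ψ*·x²·ψ dx = 12.057, so ⟨x²⟩ = 12.057 / 2.0900.
⟨x²⟩ = 5.7688.

5.77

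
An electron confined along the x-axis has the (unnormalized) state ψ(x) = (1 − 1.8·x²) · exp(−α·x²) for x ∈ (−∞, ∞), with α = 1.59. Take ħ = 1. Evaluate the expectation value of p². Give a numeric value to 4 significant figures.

5.015

p² ψ = −ħ² d²ψ/dx²; ⟨p²⟩ = −ħ² ∫ ψ*·ψ'' dx / ∫|ψ|² dx.
Expand each integrand as polynomial × e^(−2αx²) and use ∫x^(2j)·e^(−2αx²) dx = (2j−1)!!/(4α)^j · √(π/(2α)), odd powers → 0; here √(π/(2α)) = 0.99394. Differentiate with the product rule, d/dx e^(−αx²) = −2αx·e^(−αx²).
State is unnormalized: ∫|ψ|² dx = 0.67018, and ∫ψ*·(−ħ² ψ'') dx = 3.3610, so ⟨p²⟩ = 3.3610 / 0.67018.
⟨p²⟩ = 5.0151.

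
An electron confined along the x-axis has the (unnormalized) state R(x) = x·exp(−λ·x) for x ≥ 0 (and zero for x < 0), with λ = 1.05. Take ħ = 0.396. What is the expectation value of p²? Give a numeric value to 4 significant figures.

p² R = −ħ² d²R/dx²; ⟨p²⟩ = −ħ² ∫ R*·R'' dx / ∫|R|² dx.
Differentiate x·exp(−λ·x) with the product rule; every integrand then reduces to terms xʲ·e^(−2λx) on [0, ∞), with ∫₀^∞ xʲ·e^(−2λx) dx = j!/(2λ)^(j+1).
State is unnormalized: ∫|R|² dx = 0.21596, and ∫R*·(−ħ² R'') dx = 0.037337, so ⟨p²⟩ = 0.037337 / 0.21596.
⟨p²⟩ = 0.17289.

0.1729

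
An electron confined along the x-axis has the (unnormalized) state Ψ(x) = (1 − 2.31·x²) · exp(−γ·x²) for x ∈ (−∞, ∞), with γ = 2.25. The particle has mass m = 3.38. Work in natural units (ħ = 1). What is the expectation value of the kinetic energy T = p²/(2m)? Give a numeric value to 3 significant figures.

T = −(ħ²/2m) d²/dx², so ⟨T⟩ = −(ħ²/2m) ∫ Ψ*·Ψ'' dx / ∫|Ψ|² dx; with m = 3.38.
Expand each integrand as polynomial × e^(−2γx²) and use ∫x^(2j)·e^(−2γx²) dx = (2j−1)!!/(4γ)^j · √(π/(2γ)), odd powers → 0; here √(π/(2γ)) = 0.83554. Differentiate with the product rule, d/dx e^(−γx²) = −2γx·e^(−γx²).
State is unnormalized: ∫|Ψ|² dx = 0.57176, and ∫Ψ*·(−ħ²/2m · Ψ'') dx = 0.54911, so ⟨T⟩ = 0.54911 / 0.57176.
⟨T⟩ = 0.96038.

0.960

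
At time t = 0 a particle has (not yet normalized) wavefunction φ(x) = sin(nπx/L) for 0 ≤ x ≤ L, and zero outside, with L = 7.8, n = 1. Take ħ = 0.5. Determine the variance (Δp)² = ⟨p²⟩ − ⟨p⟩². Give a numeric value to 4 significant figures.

Compute ⟨p⟩ and ⟨p²⟩ separately; (Δp)² = ⟨p²⟩ − ⟨p⟩².
d/dx sin(nπx/L) = (nπ/L)·cos(nπx/L) and d²/dx² sin(nπx/L) = −(nπ/L)²·sin(nπx/L); on 0 ≤ x ≤ L, ∫sin²(nπx/L) dx = L/2 and ∫sin(nπx/L)·cos(nπx/L) dx = 0.
Normalization: ∫|φ|² dx = 3.9000.
⟨p⟩ = 0.0000 and ⟨p²⟩ = 0.040556.
(Δp)² = 0.040556 − (0.0000)² = 0.040556.

0.04056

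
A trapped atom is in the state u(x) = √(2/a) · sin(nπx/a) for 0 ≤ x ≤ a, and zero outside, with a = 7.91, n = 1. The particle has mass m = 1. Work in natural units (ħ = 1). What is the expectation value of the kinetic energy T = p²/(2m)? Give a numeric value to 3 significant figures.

T = −(ħ²/2m) d²/dx², so ⟨T⟩ = −(ħ²/2m) ∫ u*·u'' dx; with m = 1.
d/dx sin(nπx/a) = (nπ/a)·cos(nπx/a) and d²/dx² sin(nπx/a) = −(nπ/a)²·sin(nπx/a); on 0 ≤ x ≤ a, ∫sin²(nπx/a) dx = a/2 and ∫sin(nπx/a)·cos(nπx/a) dx = 0.
⟨T⟩ = 0.078871.

0.0789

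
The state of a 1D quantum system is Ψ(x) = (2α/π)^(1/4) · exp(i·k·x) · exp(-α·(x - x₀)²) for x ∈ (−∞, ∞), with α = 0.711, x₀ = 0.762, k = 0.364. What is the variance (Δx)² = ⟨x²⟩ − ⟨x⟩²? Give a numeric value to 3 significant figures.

Compute ⟨x⟩ and ⟨x²⟩ separately, then (Δx)² = ⟨x²⟩ − ⟨x⟩².
Gaussian moments (u = x − x₀): ∫u^(2j)·e^(−2αu²) du = (2j−1)!!/(4α)^j · √(π/(2α)), odd powers integrate to 0; here √(π/(2α)) = 1.4864.
⟨x⟩ = 0.76200 and ⟨x²⟩ = 0.93226.
(Δx)² = 0.93226 − (0.76200)² = 0.35162.

0.352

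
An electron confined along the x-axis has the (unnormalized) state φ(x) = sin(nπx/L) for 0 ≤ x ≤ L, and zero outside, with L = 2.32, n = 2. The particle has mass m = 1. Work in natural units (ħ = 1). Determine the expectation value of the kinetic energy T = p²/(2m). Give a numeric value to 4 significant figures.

T = −(ħ²/2m) d²/dx², so ⟨T⟩ = −(ħ²/2m) ∫ φ*·φ'' dx / ∫|φ|² dx; with m = 1.
d/dx sin(nπx/L) = (nπ/L)·cos(nπx/L) and d²/dx² sin(nπx/L) = −(nπ/L)²·sin(nπx/L); on 0 ≤ x ≤ L, ∫sin²(nπx/L) dx = L/2 and ∫sin(nπx/L)·cos(nπx/L) dx = 0.
State is unnormalized: ∫|φ|² dx = 1.1600, and ∫φ*·(−ħ²/2m · φ'') dx = 4.2541, so ⟨T⟩ = 4.2541 / 1.1600.
⟨T⟩ = 3.6674.

3.667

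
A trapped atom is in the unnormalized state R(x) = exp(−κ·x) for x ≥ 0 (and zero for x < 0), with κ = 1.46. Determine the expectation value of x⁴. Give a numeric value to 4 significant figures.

⟨x⁴⟩ = ∫ x⁴·|R|² dx / ∫|R|² dx (integrals over the domain).
Every integrand reduces to terms xʲ·e^(−2κx) on [0, ∞); use ∫₀^∞ xʲ·e^(−2κx) dx = j!/(2κ)^(j+1).
State is unnormalized: ∫|R|² dx = 0.34247, and ∫R*·x⁴·R dx = 0.11306, so ⟨x⁴⟩ = 0.11306 / 0.34247.
⟨x⁴⟩ = 0.33013.

0.3301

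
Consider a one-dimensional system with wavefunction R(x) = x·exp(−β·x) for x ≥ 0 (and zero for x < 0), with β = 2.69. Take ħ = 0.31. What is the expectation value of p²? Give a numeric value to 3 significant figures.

0.695

p² R = −ħ² d²R/dx²; ⟨p²⟩ = −ħ² ∫ R*·R'' dx / ∫|R|² dx.
Differentiate x·exp(−β·x) with the product rule; every integrand then reduces to terms xʲ·e^(−2βx) on [0, ∞), with ∫₀^∞ xʲ·e^(−2βx) dx = j!/(2β)^(j+1).
State is unnormalized: ∫|R|² dx = 0.012843, and ∫R*·(−ħ² R'') dx = 0.0089312, so ⟨p²⟩ = 0.0089312 / 0.012843.
⟨p²⟩ = 0.69539.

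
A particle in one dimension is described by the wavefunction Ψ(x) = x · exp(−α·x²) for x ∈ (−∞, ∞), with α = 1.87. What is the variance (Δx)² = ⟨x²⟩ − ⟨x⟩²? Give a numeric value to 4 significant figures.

0.4011

Compute ⟨x⟩ and ⟨x²⟩ separately, then (Δx)² = ⟨x²⟩ − ⟨x⟩².
Expand each integrand as polynomial × e^(−2αx²) and use ∫x^(2j)·e^(−2αx²) dx = (2j−1)!!/(4α)^j · √(π/(2α)), odd powers → 0; here √(π/(2α)) = 0.91651.
Normalization: ∫|Ψ|² dx = 0.12253.
⟨x⟩ = 0.0000 and ⟨x²⟩ = 0.40107.
(Δx)² = 0.40107 − (0.0000)² = 0.40107.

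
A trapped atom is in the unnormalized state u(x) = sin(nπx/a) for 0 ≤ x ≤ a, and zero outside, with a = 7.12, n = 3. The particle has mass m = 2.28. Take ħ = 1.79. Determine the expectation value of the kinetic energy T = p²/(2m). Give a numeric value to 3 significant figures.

T = −(ħ²/2m) d²/dx², so ⟨T⟩ = −(ħ²/2m) ∫ u*·u'' dx / ∫|u|² dx; with m = 2.28.
d/dx sin(nπx/a) = (nπ/a)·cos(nπx/a) and d²/dx² sin(nπx/a) = −(nπ/a)²·sin(nπx/a); on 0 ≤ x ≤ a, ∫sin²(nπx/a) dx = a/2 and ∫sin(nπx/a)·cos(nπx/a) dx = 0.
State is unnormalized: ∫|u|² dx = 3.5600, and ∫u*·(−ħ²/2m · u'') dx = 4.3830, so ⟨T⟩ = 4.3830 / 3.5600.
⟨T⟩ = 1.2312.

1.23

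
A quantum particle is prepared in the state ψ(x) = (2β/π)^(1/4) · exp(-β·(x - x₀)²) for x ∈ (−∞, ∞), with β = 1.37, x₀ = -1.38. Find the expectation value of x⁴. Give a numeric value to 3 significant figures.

5.81

⟨x⁴⟩ = ∫ x⁴·|ψ|² dx (integrals over the domain).
Gaussian moments (u = x − x₀): ∫u^(2j)·e^(−2βu²) du = (2j−1)!!/(4β)^j · √(π/(2β)), odd powers integrate to 0; here √(π/(2β)) = 1.0708.
⟨x⁴⟩ = 5.8117.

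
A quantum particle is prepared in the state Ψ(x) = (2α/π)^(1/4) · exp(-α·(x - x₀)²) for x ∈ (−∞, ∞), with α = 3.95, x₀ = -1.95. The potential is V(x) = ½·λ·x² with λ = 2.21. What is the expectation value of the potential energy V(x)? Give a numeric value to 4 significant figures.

4.272

⟨V⟩ = ∫ V(x)·|Ψ|² dx.
Gaussian moments (u = x − x₀): ∫u^(2j)·e^(−2αu²) du = (2j−1)!!/(4α)^j · √(π/(2α)), odd powers integrate to 0; here √(π/(2α)) = 0.63061.
⟨V⟩ = 4.2717.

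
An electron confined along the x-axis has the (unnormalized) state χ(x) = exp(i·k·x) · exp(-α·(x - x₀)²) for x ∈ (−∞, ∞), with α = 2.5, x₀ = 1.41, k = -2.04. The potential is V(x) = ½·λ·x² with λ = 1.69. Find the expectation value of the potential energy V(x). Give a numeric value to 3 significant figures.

1.76

⟨V⟩ = ∫ V(x)·|χ|² dx / ∫|χ|² dx.
Gaussian moments (u = x − x₀): ∫u^(2j)·e^(−2αu²) du = (2j−1)!!/(4α)^j · √(π/(2α)), odd powers integrate to 0; here √(π/(2α)) = 0.79267.
State is unnormalized: ∫|χ|² dx = 0.79267, and ∫χ*·V(x)·χ dx = 1.3986, so ⟨V⟩ = 1.3986 / 0.79267.
⟨V⟩ = 1.7644.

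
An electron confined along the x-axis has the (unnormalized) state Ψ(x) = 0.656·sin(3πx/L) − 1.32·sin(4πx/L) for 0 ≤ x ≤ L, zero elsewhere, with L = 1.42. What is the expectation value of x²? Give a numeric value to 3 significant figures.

0.984

⟨x²⟩ = ∫ x²·|Ψ|² dx / ∫|Ψ|² dx (integrals over the domain).
On 0 ≤ x ≤ L (j ≠ l): ∫sin²(jπx/L) dx = L/2, ∫sin(jπx/L)·sin(lπx/L) dx = 0; diagonal moments ∫x·sin²(jπx/L) dx = L²/4, ∫x²·sin²(jπx/L) dx = L³·(1/6 − 1/(4j²π²)); cross terms ∫x·sin(jπx/L)·sin(lπx/L) dx = 0 for j + l even and −4jlL²/(π²(j² − l²)²) for j + l odd, ∫x²·sin(jπx/L)·sin(lπx/L) dx = (−1)^(j+l)·4jlL³/(π²(j² − l²)²); higher powers the same way via product-to-sum and parts.
State is unnormalized: ∫|Ψ|² dx = 1.5426, and ∫Ψ*·x²·Ψ dx = 1.5177, so ⟨x²⟩ = 1.5177 / 1.5426.
⟨x²⟩ = 0.98381.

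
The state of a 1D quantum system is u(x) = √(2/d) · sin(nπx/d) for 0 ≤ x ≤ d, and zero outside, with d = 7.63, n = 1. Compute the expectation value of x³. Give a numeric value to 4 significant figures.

77.29

⟨x³⟩ = ∫ x³·|u|² dx (integrals over the domain).
With sin²θ = (1 − cos2θ)/2 on 0 ≤ x ≤ d: ∫sin²(nπx/d) dx = d/2, ∫x·sin²(nπx/d) dx = d²/4, ∫x²·sin²(nπx/d) dx = d³·(1/6 − 1/(4n²π²)); higher powers xᵏ the same way, integrating xᵏ·cos(2nπx/d) by parts.
⟨x³⟩ = 77.294.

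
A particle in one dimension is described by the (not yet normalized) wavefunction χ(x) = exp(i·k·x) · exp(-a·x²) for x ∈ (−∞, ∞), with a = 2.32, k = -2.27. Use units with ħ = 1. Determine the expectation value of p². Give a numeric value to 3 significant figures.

p² χ = −ħ² d²χ/dx²; ⟨p²⟩ = −ħ² ∫ χ*·χ'' dx / ∫|χ|² dx.
Gaussian moments: ∫x^(2j)·e^(−2ax²) dx = (2j−1)!!/(4a)^j · √(π/(2a)), odd powers integrate to 0; here √(π/(2a)) = 0.82284. Derivatives: χ′ = (ik − 2ax)·χ, χ″ = ((ik − 2ax)² − 2a)·χ; the odd-in-x pieces drop out.
State is unnormalized: ∫|χ|² dx = 0.82284, and ∫χ*·(−ħ² χ'') dx = 6.1490, so ⟨p²⟩ = 6.1490 / 0.82284.
⟨p²⟩ = 7.4729.

7.47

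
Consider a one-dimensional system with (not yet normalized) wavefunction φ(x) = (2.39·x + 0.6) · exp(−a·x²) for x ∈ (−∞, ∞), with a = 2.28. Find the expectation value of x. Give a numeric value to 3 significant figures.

0.319

⟨x⟩ = ∫ x·|φ|² dx / ∫|φ|² dx (integrals over the domain).
Expand each integrand as polynomial × e^(−2ax²) and use ∫x^(2j)·e^(−2ax²) dx = (2j−1)!!/(4a)^j · √(π/(2a)), odd powers → 0; here √(π/(2a)) = 0.83003.
State is unnormalized: ∫|φ|² dx = 0.81868, and ∫φ*·x·φ dx = 0.26102, so ⟨x⟩ = 0.26102 / 0.81868.
⟨x⟩ = 0.31883.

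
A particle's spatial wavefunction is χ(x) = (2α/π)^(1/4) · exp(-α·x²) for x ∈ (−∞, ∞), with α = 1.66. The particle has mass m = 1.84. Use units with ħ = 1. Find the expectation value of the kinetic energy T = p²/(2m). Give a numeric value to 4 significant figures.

T = −(ħ²/2m) d²/dx², so ⟨T⟩ = −(ħ²/2m) ∫ χ*·χ'' dx; with m = 1.84.
Gaussian moments: ∫x^(2j)·e^(−2αx²) dx = (2j−1)!!/(4α)^j · √(π/(2α)), odd powers integrate to 0; here √(π/(2α)) = 0.97276. Derivatives: d/dx e^(−αx²) = −2αx·e^(−αx²), d²/dx² e^(−αx²) = (4α²x² − 2α)·e^(−αx²).
⟨T⟩ = 0.45109.

0.4511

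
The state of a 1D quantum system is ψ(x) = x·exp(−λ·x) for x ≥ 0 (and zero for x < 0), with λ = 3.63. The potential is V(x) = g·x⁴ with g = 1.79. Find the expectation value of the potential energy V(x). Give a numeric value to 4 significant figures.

⟨V⟩ = ∫ V(x)·|ψ|² dx / ∫|ψ|² dx.
Every integrand reduces to terms xʲ·e^(−2λx) on [0, ∞); use ∫₀^∞ xʲ·e^(−2λx) dx = j!/(2λ)^(j+1).
State is unnormalized: ∫|ψ|² dx = 0.0052266, and ∫ψ*·V(x)·ψ dx = 0.0012124, so ⟨V⟩ = 0.0012124 / 0.0052266.
⟨V⟩ = 0.23196.

0.2320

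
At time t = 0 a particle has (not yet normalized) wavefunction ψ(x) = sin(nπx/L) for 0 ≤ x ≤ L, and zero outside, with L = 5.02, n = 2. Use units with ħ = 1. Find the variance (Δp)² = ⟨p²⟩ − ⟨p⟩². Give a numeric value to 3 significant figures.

Compute ⟨p⟩ and ⟨p²⟩ separately; (Δp)² = ⟨p²⟩ − ⟨p⟩².
d/dx sin(nπx/L) = (nπ/L)·cos(nπx/L) and d²/dx² sin(nπx/L) = −(nπ/L)²·sin(nπx/L); on 0 ≤ x ≤ L, ∫sin²(nπx/L) dx = L/2 and ∫sin(nπx/L)·cos(nπx/L) dx = 0.
Normalization: ∫|ψ|² dx = 2.5100.
⟨p⟩ = 0.0000 and ⟨p²⟩ = 1.5666.
(Δp)² = 1.5666 − (0.0000)² = 1.5666.

1.57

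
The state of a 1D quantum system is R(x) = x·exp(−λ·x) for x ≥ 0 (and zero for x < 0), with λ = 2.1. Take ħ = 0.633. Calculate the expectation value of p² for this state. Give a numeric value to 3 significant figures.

1.77

p² R = −ħ² d²R/dx²; ⟨p²⟩ = −ħ² ∫ R*·R'' dx / ∫|R|² dx.
Differentiate x·exp(−λ·x) with the product rule; every integrand then reduces to terms xʲ·e^(−2λx) on [0, ∞), with ∫₀^∞ xʲ·e^(−2λx) dx = j!/(2λ)^(j+1).
State is unnormalized: ∫|R|² dx = 0.026995, and ∫R*·(−ħ² R'') dx = 0.047701, so ⟨p²⟩ = 0.047701 / 0.026995.
⟨p²⟩ = 1.7670.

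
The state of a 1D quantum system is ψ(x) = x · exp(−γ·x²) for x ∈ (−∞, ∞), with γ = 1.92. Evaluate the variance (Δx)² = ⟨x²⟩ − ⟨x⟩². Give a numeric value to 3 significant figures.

0.391

Compute ⟨x⟩ and ⟨x²⟩ separately, then (Δx)² = ⟨x²⟩ − ⟨x⟩².
Expand each integrand as polynomial × e^(−2γx²) and use ∫x^(2j)·e^(−2γx²) dx = (2j−1)!!/(4γ)^j · √(π/(2γ)), odd powers → 0; here √(π/(2γ)) = 0.90450.
Normalization: ∫|ψ|² dx = 0.11777.
⟨x⟩ = 0.0000 and ⟨x²⟩ = 0.39063.
(Δx)² = 0.39063 − (0.0000)² = 0.39063.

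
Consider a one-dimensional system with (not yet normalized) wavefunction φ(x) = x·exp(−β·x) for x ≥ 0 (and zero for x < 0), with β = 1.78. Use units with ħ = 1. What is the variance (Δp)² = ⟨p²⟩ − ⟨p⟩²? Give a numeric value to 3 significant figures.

Compute ⟨p⟩ and ⟨p²⟩ separately; (Δp)² = ⟨p²⟩ − ⟨p⟩².
Differentiate x·exp(−β·x) with the product rule; every integrand then reduces to terms xʲ·e^(−2βx) on [0, ∞), with ∫₀^∞ xʲ·e^(−2βx) dx = j!/(2β)^(j+1).
Normalization: ∫|φ|² dx = 0.044328.
⟨p⟩ = 0.0000 and ⟨p²⟩ = 3.1684.
(Δp)² = 3.1684 − (0.0000)² = 3.1684.

3.17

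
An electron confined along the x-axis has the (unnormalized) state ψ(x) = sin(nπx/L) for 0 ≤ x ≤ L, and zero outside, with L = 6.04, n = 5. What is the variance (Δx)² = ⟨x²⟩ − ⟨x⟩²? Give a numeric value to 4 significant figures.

Compute ⟨x⟩ and ⟨x²⟩ separately, then (Δx)² = ⟨x²⟩ − ⟨x⟩².
With sin²θ = (1 − cos2θ)/2 on 0 ≤ x ≤ L: ∫sin²(nπx/L) dx = L/2, ∫x·sin²(nπx/L) dx = L²/4, ∫x²·sin²(nπx/L) dx = L³·(1/6 − 1/(4n²π²)); higher powers xᵏ the same way, integrating xᵏ·cos(2nπx/L) by parts.
Normalization: ∫|ψ|² dx = 3.0200.
⟨x⟩ = 3.0200 and ⟨x²⟩ = 12.087.
(Δx)² = 12.087 − (3.0200)² = 2.9662.

2.966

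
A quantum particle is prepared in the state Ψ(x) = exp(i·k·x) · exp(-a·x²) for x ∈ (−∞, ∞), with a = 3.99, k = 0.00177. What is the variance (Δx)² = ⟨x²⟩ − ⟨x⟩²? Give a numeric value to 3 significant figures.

Compute ⟨x⟩ and ⟨x²⟩ separately, then (Δx)² = ⟨x²⟩ − ⟨x⟩².
Gaussian moments: ∫x^(2j)·e^(−2ax²) dx = (2j−1)!!/(4a)^j · √(π/(2a)), odd powers integrate to 0; here √(π/(2a)) = 0.62744.
Normalization: ∫|Ψ|² dx = 0.62744.
⟨x⟩ = 0.0000 and ⟨x²⟩ = 0.062657.
(Δx)² = 0.062657 − (0.0000)² = 0.062657.

0.0627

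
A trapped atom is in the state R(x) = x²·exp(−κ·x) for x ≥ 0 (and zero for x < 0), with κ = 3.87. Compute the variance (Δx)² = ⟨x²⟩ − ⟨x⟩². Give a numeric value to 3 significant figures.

0.0835

Compute ⟨x⟩ and ⟨x²⟩ separately, then (Δx)² = ⟨x²⟩ − ⟨x⟩².
Every integrand reduces to terms xʲ·e^(−2κx) on [0, ∞); use ∫₀^∞ xʲ·e^(−2κx) dx = j!/(2κ)^(j+1).
Normalization: ∫|R|² dx = 0.00086399.
⟨x⟩ = 0.64599 and ⟨x²⟩ = 0.50077.
(Δx)² = 0.50077 − (0.64599)² = 0.083462.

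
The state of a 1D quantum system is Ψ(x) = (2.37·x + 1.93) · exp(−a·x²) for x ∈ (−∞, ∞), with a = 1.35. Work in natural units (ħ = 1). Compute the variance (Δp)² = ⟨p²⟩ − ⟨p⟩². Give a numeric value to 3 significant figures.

1.94

Compute ⟨p⟩ and ⟨p²⟩ separately; (Δp)² = ⟨p²⟩ − ⟨p⟩².
Expand each integrand as polynomial × e^(−2ax²) and use ∫x^(2j)·e^(−2ax²) dx = (2j−1)!!/(4a)^j · √(π/(2a)), odd powers → 0; here √(π/(2a)) = 1.0787. Differentiate with the product rule, d/dx e^(−ax²) = −2ax·e^(−ax²).
Normalization: ∫|Ψ|² dx = 5.1400.
⟨p⟩ = 0.0000 and ⟨p²⟩ = 1.9394.
(Δp)² = 1.9394 − (0.0000)² = 1.9394.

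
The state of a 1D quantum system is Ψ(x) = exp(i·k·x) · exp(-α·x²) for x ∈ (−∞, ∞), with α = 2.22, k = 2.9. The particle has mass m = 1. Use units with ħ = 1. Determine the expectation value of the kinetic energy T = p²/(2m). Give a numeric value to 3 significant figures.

T = −(ħ²/2m) d²/dx², so ⟨T⟩ = −(ħ²/2m) ∫ Ψ*·Ψ'' dx / ∫|Ψ|² dx; with m = 1.
Gaussian moments: ∫x^(2j)·e^(−2αx²) dx = (2j−1)!!/(4α)^j · √(π/(2α)), odd powers integrate to 0; here √(π/(2α)) = 0.84117. Derivatives: Ψ′ = (ik − 2αx)·Ψ, Ψ″ = ((ik − 2αx)² − 2α)·Ψ; the odd-in-x pieces drop out.
State is unnormalized: ∫|Ψ|² dx = 0.84117, and ∫Ψ*·(−ħ²/2m · Ψ'') dx = 4.4708, so ⟨T⟩ = 4.4708 / 0.84117.
⟨T⟩ = 5.3150.

5.32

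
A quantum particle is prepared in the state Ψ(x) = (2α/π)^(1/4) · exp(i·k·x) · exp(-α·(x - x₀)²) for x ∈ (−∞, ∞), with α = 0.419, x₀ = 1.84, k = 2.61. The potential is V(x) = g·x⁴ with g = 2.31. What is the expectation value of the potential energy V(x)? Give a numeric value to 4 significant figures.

56.94

⟨V⟩ = ∫ V(x)·|Ψ|² dx.
Gaussian moments (u = x − x₀): ∫u^(2j)·e^(−2αu²) du = (2j−1)!!/(4α)^j · √(π/(2α)), odd powers integrate to 0; here √(π/(2α)) = 1.9362.
⟨V⟩ = 56.943.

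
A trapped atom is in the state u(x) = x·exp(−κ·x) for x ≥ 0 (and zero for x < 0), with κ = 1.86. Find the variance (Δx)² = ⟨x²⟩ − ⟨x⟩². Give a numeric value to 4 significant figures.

0.2168

Compute ⟨x⟩ and ⟨x²⟩ separately, then (Δx)² = ⟨x²⟩ − ⟨x⟩².
Every integrand reduces to terms xʲ·e^(−2κx) on [0, ∞); use ∫₀^∞ xʲ·e^(−2κx) dx = j!/(2κ)^(j+1).
Normalization: ∫|u|² dx = 0.038851.
⟨x⟩ = 0.80645 and ⟨x²⟩ = 0.86715.
(Δx)² = 0.86715 − (0.80645)² = 0.21679.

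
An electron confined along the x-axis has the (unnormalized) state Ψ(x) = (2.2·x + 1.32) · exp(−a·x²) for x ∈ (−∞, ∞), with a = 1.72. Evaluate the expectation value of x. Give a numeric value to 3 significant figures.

0.345

⟨x⟩ = ∫ x·|Ψ|² dx / ∫|Ψ|² dx (integrals over the domain).
Expand each integrand as polynomial × e^(−2ax²) and use ∫x^(2j)·e^(−2ax²) dx = (2j−1)!!/(4a)^j · √(π/(2a)), odd powers → 0; here √(π/(2a)) = 0.95564.
State is unnormalized: ∫|Ψ|² dx = 2.3374, and ∫Ψ*·x·Ψ dx = 0.80674, so ⟨x⟩ = 0.80674 / 2.3374.
⟨x⟩ = 0.34514.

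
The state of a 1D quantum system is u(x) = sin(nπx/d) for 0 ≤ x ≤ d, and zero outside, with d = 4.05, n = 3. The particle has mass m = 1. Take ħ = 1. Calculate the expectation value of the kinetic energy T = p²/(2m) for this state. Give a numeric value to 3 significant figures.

T = −(ħ²/2m) d²/dx², so ⟨T⟩ = −(ħ²/2m) ∫ u*·u'' dx / ∫|u|² dx; with m = 1.
d/dx sin(nπx/d) = (nπ/d)·cos(nπx/d) and d²/dx² sin(nπx/d) = −(nπ/d)²·sin(nπx/d); on 0 ≤ x ≤ d, ∫sin²(nπx/d) dx = d/2 and ∫sin(nπx/d)·cos(nπx/d) dx = 0.
State is unnormalized: ∫|u|² dx = 2.0250, and ∫u*·(−ħ²/2m · u'') dx = 5.4831, so ⟨T⟩ = 5.4831 / 2.0250.
⟨T⟩ = 2.7077.

2.71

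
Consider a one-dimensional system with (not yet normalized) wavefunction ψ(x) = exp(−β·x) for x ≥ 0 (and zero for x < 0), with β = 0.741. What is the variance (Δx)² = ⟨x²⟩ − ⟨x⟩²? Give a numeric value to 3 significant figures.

0.455

Compute ⟨x⟩ and ⟨x²⟩ separately, then (Δx)² = ⟨x²⟩ − ⟨x⟩².
Every integrand reduces to terms xʲ·e^(−2βx) on [0, ∞); use ∫₀^∞ xʲ·e^(−2βx) dx = j!/(2β)^(j+1).
Normalization: ∫|ψ|² dx = 0.67476.
⟨x⟩ = 0.67476 and ⟨x²⟩ = 0.91061.
(Δx)² = 0.91061 − (0.67476)² = 0.45531.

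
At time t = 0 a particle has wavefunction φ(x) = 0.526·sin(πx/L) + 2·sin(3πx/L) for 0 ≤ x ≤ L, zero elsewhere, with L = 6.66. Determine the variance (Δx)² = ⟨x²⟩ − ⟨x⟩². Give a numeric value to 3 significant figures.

4.15

Compute ⟨x⟩ and ⟨x²⟩ separately, then (Δx)² = ⟨x²⟩ − ⟨x⟩².
On 0 ≤ x ≤ L (j ≠ l): ∫sin²(jπx/L) dx = L/2, ∫sin(jπx/L)·sin(lπx/L) dx = 0; diagonal moments ∫x·sin²(jπx/L) dx = L²/4, ∫x²·sin²(jπx/L) dx = L³·(1/6 − 1/(4j²π²)); cross terms ∫x·sin(jπx/L)·sin(lπx/L) dx = 0 for j + l even and −4jlL²/(π²(j² − l²)²) for j + l odd, ∫x²·sin(jπx/L)·sin(lπx/L) dx = (−1)^(j+l)·4jlL³/(π²(j² − l²)²); higher powers the same way via product-to-sum and parts.
Normalization: ∫|φ|² dx = 14.241.
⟨x⟩ = 3.3300 and ⟨x²⟩ = 15.235.
(Δx)² = 15.235 − (3.3300)² = 4.1465.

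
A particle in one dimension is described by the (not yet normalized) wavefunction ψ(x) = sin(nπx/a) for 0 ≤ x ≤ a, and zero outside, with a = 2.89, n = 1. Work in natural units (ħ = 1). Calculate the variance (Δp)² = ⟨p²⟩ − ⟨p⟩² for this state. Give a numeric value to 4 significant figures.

1.182

Compute ⟨p⟩ and ⟨p²⟩ separately; (Δp)² = ⟨p²⟩ − ⟨p⟩².
d/dx sin(nπx/a) = (nπ/a)·cos(nπx/a) and d²/dx² sin(nπx/a) = −(nπ/a)²·sin(nπx/a); on 0 ≤ x ≤ a, ∫sin²(nπx/a) dx = a/2 and ∫sin(nπx/a)·cos(nπx/a) dx = 0.
Normalization: ∫|ψ|² dx = 1.4450.
⟨p⟩ = 0.0000 and ⟨p²⟩ = 1.1817.
(Δp)² = 1.1817 − (0.0000)² = 1.1817.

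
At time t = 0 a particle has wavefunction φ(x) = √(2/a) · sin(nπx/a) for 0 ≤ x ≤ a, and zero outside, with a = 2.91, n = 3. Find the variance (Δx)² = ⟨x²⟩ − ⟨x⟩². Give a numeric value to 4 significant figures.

Compute ⟨x⟩ and ⟨x²⟩ separately, then (Δx)² = ⟨x²⟩ − ⟨x⟩².
With sin²θ = (1 − cos2θ)/2 on 0 ≤ x ≤ a: ∫sin²(nπx/a) dx = a/2, ∫x·sin²(nπx/a) dx = a²/4, ∫x²·sin²(nπx/a) dx = a³·(1/6 − 1/(4n²π²)); higher powers xᵏ the same way, integrating xᵏ·cos(2nπx/a) by parts.
⟨x⟩ = 1.4550 and ⟨x²⟩ = 2.7750.
(Δx)² = 2.7750 − (1.4550)² = 0.65801.

0.6580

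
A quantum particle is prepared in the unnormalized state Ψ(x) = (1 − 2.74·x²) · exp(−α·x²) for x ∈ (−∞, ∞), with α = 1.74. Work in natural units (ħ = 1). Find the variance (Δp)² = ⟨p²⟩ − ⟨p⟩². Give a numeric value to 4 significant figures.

7.376

Compute ⟨p⟩ and ⟨p²⟩ separately; (Δp)² = ⟨p²⟩ − ⟨p⟩².
Expand each integrand as polynomial × e^(−2αx²) and use ∫x^(2j)·e^(−2αx²) dx = (2j−1)!!/(4α)^j · √(π/(2α)), odd powers → 0; here √(π/(2α)) = 0.95013. Differentiate with the product rule, d/dx e^(−αx²) = −2αx·e^(−αx²).
Normalization: ∫|Ψ|² dx = 0.64380.
⟨p⟩ = 0.0000 and ⟨p²⟩ = 7.3757.
(Δp)² = 7.3757 − (0.0000)² = 7.3757.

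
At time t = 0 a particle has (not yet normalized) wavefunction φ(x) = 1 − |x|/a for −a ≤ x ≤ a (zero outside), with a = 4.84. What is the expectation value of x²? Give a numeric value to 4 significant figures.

2.343

⟨x²⟩ = ∫ x²·|φ|² dx / ∫|φ|² dx (integrals over the domain).
φ is even, so ∫ over [−a, a] = 2∫₀ᵃ with φ = 1 − x/a there: ∫₀ᵃ (1 − x/a)² dx = a/3, ∫₀ᵃ x²(1 − x/a)² dx = a³/30, ∫₀ᵃ x⁴(1 − x/a)² dx = a⁵/105.
State is unnormalized: ∫|φ|² dx = 3.2267, and ∫φ*·x²·φ dx = 7.5587, so ⟨x²⟩ = 7.5587 / 3.2267.
⟨x²⟩ = 2.3426.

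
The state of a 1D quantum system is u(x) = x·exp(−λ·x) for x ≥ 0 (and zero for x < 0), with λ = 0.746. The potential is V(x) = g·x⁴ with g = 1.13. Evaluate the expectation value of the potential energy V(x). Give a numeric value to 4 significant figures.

⟨V⟩ = ∫ V(x)·|u|² dx / ∫|u|² dx.
Every integrand reduces to terms xʲ·e^(−2λx) on [0, ∞); use ∫₀^∞ xʲ·e^(−2λx) dx = j!/(2λ)^(j+1).
State is unnormalized: ∫|u|² dx = 0.60218, and ∫u*·V(x)·u dx = 49.434, so ⟨V⟩ = 49.434 / 0.60218.
⟨V⟩ = 82.093.

82.09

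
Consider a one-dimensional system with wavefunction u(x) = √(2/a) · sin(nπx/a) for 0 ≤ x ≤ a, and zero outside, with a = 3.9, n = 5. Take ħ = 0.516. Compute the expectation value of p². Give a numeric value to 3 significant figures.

p² u = −ħ² d²u/dx²; ⟨p²⟩ = −ħ² ∫ u*·u'' dx.
d/dx sin(nπx/a) = (nπ/a)·cos(nπx/a) and d²/dx² sin(nπx/a) = −(nπ/a)²·sin(nπx/a); on 0 ≤ x ≤ a, ∫sin²(nπx/a) dx = a/2 and ∫sin(nπx/a)·cos(nπx/a) dx = 0.
⟨p²⟩ = 4.3193.

4.32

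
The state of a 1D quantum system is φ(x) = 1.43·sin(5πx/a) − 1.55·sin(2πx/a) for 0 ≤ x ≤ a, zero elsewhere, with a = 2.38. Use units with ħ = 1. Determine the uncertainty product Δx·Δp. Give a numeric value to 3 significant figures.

3.18

Δx = √(⟨x²⟩−⟨x⟩²), Δp = √(⟨p²⟩−⟨p⟩²).
On 0 ≤ x ≤ a (j ≠ l): ∫sin²(jπx/a) dx = a/2, ∫sin(jπx/a)·sin(lπx/a) dx = 0; diagonal moments ∫x·sin²(jπx/a) dx = a²/4, ∫x²·sin²(jπx/a) dx = a³·(1/6 − 1/(4j²π²)); cross terms ∫x·sin(jπx/a)·sin(lπx/a) dx = 0 for j + l even and −4jla²/(π²(j² − l²)²) for j + l odd, ∫x²·sin(jπx/a)·sin(lπx/a) dx = (−1)^(j+l)·4jla³/(π²(j² − l²)²); higher powers the same way via product-to-sum and parts. d²/dx² sin(jπx/a) = −(jπ/a)²·sin(jπx/a); on 0 ≤ x ≤ a, ∫sin²(jπx/a) dx = a/2 and ∫sin(jπx/a)·sin(lπx/a) dx = 0 for j ≠ l, so only diagonal terms survive in ∫|φ|² and ∫φ·φ″; ∫φ·φ′ dx = [φ²/2] between the walls = 0.
Normalization: ∫|φ|² dx = 5.2924.
⟨x⟩ = 1.2336, ⟨x²⟩ = 1.9479 ⇒ Δx = 0.65276.
⟨p⟩ = 0.0000, ⟨p²⟩ = 23.794 ⇒ Δp = 4.8779.
Δx·Δp = 3.1841.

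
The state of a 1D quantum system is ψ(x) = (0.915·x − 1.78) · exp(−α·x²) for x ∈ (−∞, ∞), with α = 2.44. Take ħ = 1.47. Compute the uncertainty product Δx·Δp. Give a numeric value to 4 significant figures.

Δx = √(⟨x²⟩−⟨x⟩²), Δp = √(⟨p²⟩−⟨p⟩²).
Expand each integrand as polynomial × e^(−2αx²) and use ∫x^(2j)·e^(−2αx²) dx = (2j−1)!!/(4α)^j · √(π/(2α)), odd powers → 0; here √(π/(2α)) = 0.80235. Differentiate with the product rule, d/dx e^(−αx²) = −2αx·e^(−αx²).
Normalization: ∫|ψ|² dx = 2.6110.
⟨x⟩ = -0.10256, ⟨x²⟩ = 0.10786 ⇒ Δx = 0.31200.
⟨p⟩ = 0.0000, ⟨p²⟩ = 5.5506 ⇒ Δp = 2.3560.
Δx·Δp = 0.73505.

0.7351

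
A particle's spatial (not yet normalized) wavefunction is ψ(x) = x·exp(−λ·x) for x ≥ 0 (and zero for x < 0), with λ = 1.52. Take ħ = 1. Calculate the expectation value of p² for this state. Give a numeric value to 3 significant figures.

2.31

p² ψ = −ħ² d²ψ/dx²; ⟨p²⟩ = −ħ² ∫ ψ*·ψ'' dx / ∫|ψ|² dx.
Differentiate x·exp(−λ·x) with the product rule; every integrand then reduces to terms xʲ·e^(−2λx) on [0, ∞), with ∫₀^∞ xʲ·e^(−2λx) dx = j!/(2λ)^(j+1).
State is unnormalized: ∫|ψ|² dx = 0.071188, and ∫ψ*·(−ħ² ψ'') dx = 0.16447, so ⟨p²⟩ = 0.16447 / 0.071188.
⟨p²⟩ = 2.3104.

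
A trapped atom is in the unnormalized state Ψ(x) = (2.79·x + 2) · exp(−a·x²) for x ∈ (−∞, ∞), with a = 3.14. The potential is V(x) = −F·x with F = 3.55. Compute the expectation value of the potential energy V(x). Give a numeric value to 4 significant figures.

⟨V⟩ = ∫ V(x)·|Ψ|² dx / ∫|Ψ|² dx.
Expand each integrand as polynomial × e^(−2ax²) and use ∫x^(2j)·e^(−2ax²) dx = (2j−1)!!/(4a)^j · √(π/(2a)), odd powers → 0; here √(π/(2a)) = 0.70729.
State is unnormalized: ∫|Ψ|² dx = 3.2675, and ∫Ψ*·V(x)·Ψ dx = -2.2310, so ⟨V⟩ = -2.2310 / 3.2675.
⟨V⟩ = -0.68279.

-0.6828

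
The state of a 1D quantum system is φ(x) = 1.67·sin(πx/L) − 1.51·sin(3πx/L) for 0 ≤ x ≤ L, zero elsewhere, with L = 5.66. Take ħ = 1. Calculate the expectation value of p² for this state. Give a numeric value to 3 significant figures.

1.42

p² φ = −ħ² d²φ/dx²; ⟨p²⟩ = −ħ² ∫ φ*·φ'' dx / ∫|φ|² dx.
d²/dx² sin(jπx/L) = −(jπ/L)²·sin(jπx/L); on 0 ≤ x ≤ L, ∫sin²(jπx/L) dx = L/2 and ∫sin(jπx/L)·sin(lπx/L) dx = 0 for j ≠ l, so only diagonal terms survive in ∫|φ|² and ∫φ·φ″; ∫φ·φ′ dx = [φ²/2] between the walls = 0.
State is unnormalized: ∫|φ|² dx = 14.345, and ∫φ*·(−ħ² φ'') dx = 20.323, so ⟨p²⟩ = 20.323 / 14.345.
⟨p²⟩ = 1.4167.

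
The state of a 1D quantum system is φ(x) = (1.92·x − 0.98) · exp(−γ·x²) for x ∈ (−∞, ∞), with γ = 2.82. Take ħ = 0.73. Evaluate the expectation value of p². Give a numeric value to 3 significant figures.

p² φ = −ħ² d²φ/dx²; ⟨p²⟩ = −ħ² ∫ φ*·φ'' dx / ∫|φ|² dx.
Expand each integrand as polynomial × e^(−2γx²) and use ∫x^(2j)·e^(−2γx²) dx = (2j−1)!!/(4γ)^j · √(π/(2γ)), odd powers → 0; here √(π/(2γ)) = 0.74634. Differentiate with the product rule, d/dx e^(−γx²) = −2γx·e^(−γx²).
State is unnormalized: ∫|φ|² dx = 0.96069, and ∫φ*·(−ħ² φ'') dx = 2.1768, so ⟨p²⟩ = 2.1768 / 0.96069.
⟨p²⟩ = 2.2659.

2.27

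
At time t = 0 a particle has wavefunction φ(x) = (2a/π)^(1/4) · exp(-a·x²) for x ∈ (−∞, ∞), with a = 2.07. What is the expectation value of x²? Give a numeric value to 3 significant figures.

⟨x²⟩ = ∫ x²·|φ|² dx (integrals over the domain).
Gaussian moments: ∫x^(2j)·e^(−2ax²) dx = (2j−1)!!/(4a)^j · √(π/(2a)), odd powers integrate to 0; here √(π/(2a)) = 0.87111.
⟨x²⟩ = 0.12077.

0.121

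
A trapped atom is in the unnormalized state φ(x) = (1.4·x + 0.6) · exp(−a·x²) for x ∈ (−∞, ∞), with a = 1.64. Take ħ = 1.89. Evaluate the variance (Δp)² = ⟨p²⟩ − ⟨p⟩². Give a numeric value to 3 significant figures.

Compute ⟨p⟩ and ⟨p²⟩ separately; (Δp)² = ⟨p²⟩ − ⟨p⟩².
Expand each integrand as polynomial × e^(−2ax²) and use ∫x^(2j)·e^(−2ax²) dx = (2j−1)!!/(4a)^j · √(π/(2a)), odd powers → 0; here √(π/(2a)) = 0.97867. Differentiate with the product rule, d/dx e^(−ax²) = −2ax·e^(−ax²).
Normalization: ∫|φ|² dx = 0.64473.
⟨p⟩ = 0.0000 and ⟨p²⟩ = 11.172.
(Δp)² = 11.172 − (0.0000)² = 11.172.

11.2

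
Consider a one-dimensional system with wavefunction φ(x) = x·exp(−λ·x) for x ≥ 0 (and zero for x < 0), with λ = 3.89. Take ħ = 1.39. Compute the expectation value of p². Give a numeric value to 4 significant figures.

29.24

p² φ = −ħ² d²φ/dx²; ⟨p²⟩ = −ħ² ∫ φ*·φ'' dx / ∫|φ|² dx.
Differentiate x·exp(−λ·x) with the product rule; every integrand then reduces to terms xʲ·e^(−2λx) on [0, ∞), with ∫₀^∞ xʲ·e^(−2λx) dx = j!/(2λ)^(j+1).
State is unnormalized: ∫|φ|² dx = 0.0042471, and ∫φ*·(−ħ² φ'') dx = 0.12417, so ⟨p²⟩ = 0.12417 / 0.0042471.
⟨p²⟩ = 29.237.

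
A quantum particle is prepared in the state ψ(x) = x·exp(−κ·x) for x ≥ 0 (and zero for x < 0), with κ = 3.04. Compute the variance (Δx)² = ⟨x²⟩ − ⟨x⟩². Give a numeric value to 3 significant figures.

0.0812

Compute ⟨x⟩ and ⟨x²⟩ separately, then (Δx)² = ⟨x²⟩ − ⟨x⟩².
Every integrand reduces to terms xʲ·e^(−2κx) on [0, ∞); use ∫₀^∞ xʲ·e^(−2κx) dx = j!/(2κ)^(j+1).
Normalization: ∫|ψ|² dx = 0.0088986.
⟨x⟩ = 0.49342 and ⟨x²⟩ = 0.32462.
(Δx)² = 0.32462 − (0.49342)² = 0.081155.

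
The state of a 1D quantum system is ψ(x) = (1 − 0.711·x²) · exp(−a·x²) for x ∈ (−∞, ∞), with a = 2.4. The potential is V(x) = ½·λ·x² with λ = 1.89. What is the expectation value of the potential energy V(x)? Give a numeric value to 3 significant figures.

0.0723

⟨V⟩ = ∫ V(x)·|ψ|² dx / ∫|ψ|² dx.
Expand each integrand as polynomial × e^(−2ax²) and use ∫x^(2j)·e^(−2ax²) dx = (2j−1)!!/(4a)^j · √(π/(2a)), odd powers → 0; here √(π/(2a)) = 0.80901.
State is unnormalized: ∫|ψ|² dx = 0.70249, and ∫ψ*·V(x)·ψ dx = 0.050801, so ⟨V⟩ = 0.050801 / 0.70249.
⟨V⟩ = 0.072315.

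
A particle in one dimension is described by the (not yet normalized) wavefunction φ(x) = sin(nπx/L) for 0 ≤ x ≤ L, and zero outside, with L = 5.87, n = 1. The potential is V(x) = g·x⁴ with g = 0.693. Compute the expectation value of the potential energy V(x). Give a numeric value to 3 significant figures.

93.9

⟨V⟩ = ∫ V(x)·|φ|² dx / ∫|φ|² dx.
With sin²θ = (1 − cos2θ)/2 on 0 ≤ x ≤ L: ∫sin²(nπx/L) dx = L/2, ∫x·sin²(nπx/L) dx = L²/4, ∫x²·sin²(nπx/L) dx = L³·(1/6 − 1/(4n²π²)); higher powers xᵏ the same way, integrating xᵏ·cos(2nπx/L) by parts.
State is unnormalized: ∫|φ|² dx = 2.9350, and ∫φ*·V(x)·φ dx = 275.48, so ⟨V⟩ = 275.48 / 2.9350.
⟨V⟩ = 93.861.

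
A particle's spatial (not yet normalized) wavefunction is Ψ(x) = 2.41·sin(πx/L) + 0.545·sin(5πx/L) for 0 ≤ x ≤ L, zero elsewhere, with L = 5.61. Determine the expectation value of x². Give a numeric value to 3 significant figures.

⟨x²⟩ = ∫ x²·|Ψ|² dx / ∫|Ψ|² dx (integrals over the domain).
On 0 ≤ x ≤ L (j ≠ l): ∫sin²(jπx/L) dx = L/2, ∫sin(jπx/L)·sin(lπx/L) dx = 0; diagonal moments ∫x·sin²(jπx/L) dx = L²/4, ∫x²·sin²(jπx/L) dx = L³·(1/6 − 1/(4j²π²)); cross terms ∫x·sin(jπx/L)·sin(lπx/L) dx = 0 for j + l even and −4jlL²/(π²(j² − l²)²) for j + l odd, ∫x²·sin(jπx/L)·sin(lπx/L) dx = (−1)^(j+l)·4jlL³/(π²(j² − l²)²); higher powers the same way via product-to-sum and parts.
State is unnormalized: ∫|Ψ|² dx = 17.125, and ∫Ψ*·x²·Ψ dx = 155.26, so ⟨x²⟩ = 155.26 / 17.125.
⟨x²⟩ = 9.0661.

9.07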